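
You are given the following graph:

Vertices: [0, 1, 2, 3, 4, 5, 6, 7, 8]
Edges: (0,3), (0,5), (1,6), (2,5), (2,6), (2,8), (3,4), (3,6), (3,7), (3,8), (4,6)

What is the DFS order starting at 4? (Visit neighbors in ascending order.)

DFS from vertex 4 (neighbors processed in ascending order):
Visit order: 4, 3, 0, 5, 2, 6, 1, 8, 7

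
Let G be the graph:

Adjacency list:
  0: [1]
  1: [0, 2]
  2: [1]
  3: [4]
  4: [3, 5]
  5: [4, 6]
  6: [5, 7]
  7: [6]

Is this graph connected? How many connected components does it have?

Checking connectivity: the graph has 2 connected component(s).
Components: [[0, 1, 2], [3, 4, 5, 6, 7]]. The graph is NOT connected.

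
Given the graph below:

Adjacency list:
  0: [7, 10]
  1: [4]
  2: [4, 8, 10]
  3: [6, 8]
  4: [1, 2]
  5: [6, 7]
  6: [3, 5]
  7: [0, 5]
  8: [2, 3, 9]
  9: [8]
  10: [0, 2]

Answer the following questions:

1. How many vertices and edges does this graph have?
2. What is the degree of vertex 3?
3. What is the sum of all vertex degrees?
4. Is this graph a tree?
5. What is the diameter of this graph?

Count: 11 vertices, 11 edges.
Vertex 3 has neighbors [6, 8], degree = 2.
Handshaking lemma: 2 * 11 = 22.
A tree on 11 vertices has 10 edges. This graph has 11 edges (1 extra). Not a tree.
Diameter (longest shortest path) = 6.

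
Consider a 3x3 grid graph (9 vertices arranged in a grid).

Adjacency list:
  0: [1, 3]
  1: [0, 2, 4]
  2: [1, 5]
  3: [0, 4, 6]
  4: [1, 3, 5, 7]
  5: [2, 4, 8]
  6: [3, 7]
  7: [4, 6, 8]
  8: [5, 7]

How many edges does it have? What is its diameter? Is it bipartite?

A 3x3 grid has 6 vertical edges and 6 horizontal edges.
Total edges = 6 + 6 = 12.
Diameter = (3-1) + (3-1) = 4 (corner to opposite corner).
Grid graphs are bipartite (checkerboard coloring).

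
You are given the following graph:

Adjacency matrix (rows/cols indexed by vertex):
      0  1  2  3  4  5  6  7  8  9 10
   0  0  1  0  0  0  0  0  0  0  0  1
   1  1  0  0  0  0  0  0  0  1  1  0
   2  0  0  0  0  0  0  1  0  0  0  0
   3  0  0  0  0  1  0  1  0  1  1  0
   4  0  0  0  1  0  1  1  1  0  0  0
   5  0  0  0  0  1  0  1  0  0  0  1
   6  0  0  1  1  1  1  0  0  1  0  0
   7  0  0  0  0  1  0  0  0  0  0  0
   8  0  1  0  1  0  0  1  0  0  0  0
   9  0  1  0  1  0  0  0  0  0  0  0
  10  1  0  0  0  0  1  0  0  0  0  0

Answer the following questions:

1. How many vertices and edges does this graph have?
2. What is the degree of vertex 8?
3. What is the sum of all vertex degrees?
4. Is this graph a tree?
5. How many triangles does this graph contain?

Count: 11 vertices, 15 edges.
Vertex 8 has neighbors [1, 3, 6], degree = 3.
Handshaking lemma: 2 * 15 = 30.
A tree on 11 vertices has 10 edges. This graph has 15 edges (5 extra). Not a tree.
Number of triangles = 3.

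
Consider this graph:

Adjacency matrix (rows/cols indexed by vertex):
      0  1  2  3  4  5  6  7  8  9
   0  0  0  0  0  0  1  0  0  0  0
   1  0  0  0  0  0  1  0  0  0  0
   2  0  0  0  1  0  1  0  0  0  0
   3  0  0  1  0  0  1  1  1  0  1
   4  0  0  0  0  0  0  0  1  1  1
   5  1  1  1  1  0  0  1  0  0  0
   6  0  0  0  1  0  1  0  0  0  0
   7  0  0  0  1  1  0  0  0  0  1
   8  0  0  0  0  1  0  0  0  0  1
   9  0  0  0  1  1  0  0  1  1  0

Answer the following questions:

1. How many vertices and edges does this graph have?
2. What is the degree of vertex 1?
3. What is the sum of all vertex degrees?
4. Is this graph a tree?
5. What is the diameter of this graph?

Count: 10 vertices, 14 edges.
Vertex 1 has neighbors [5], degree = 1.
Handshaking lemma: 2 * 14 = 28.
A tree on 10 vertices has 9 edges. This graph has 14 edges (5 extra). Not a tree.
Diameter (longest shortest path) = 4.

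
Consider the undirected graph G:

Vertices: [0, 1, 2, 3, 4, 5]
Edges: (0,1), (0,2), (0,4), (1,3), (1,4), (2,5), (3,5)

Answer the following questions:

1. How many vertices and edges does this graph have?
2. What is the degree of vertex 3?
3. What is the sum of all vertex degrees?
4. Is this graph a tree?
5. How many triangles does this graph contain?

Count: 6 vertices, 7 edges.
Vertex 3 has neighbors [1, 5], degree = 2.
Handshaking lemma: 2 * 7 = 14.
A tree on 6 vertices has 5 edges. This graph has 7 edges (2 extra). Not a tree.
Number of triangles = 1.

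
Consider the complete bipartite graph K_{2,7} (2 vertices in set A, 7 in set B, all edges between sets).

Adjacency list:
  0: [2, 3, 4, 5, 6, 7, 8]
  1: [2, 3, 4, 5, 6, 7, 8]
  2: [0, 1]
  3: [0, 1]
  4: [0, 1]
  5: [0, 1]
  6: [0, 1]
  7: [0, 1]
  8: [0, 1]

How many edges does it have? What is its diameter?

K_{2,7} has 2 * 7 = 14 edges.
Any vertex reaches any opposite-side vertex in 1 step; same-side vertices reach in 2 steps via any opposite-side vertex.
Diameter = 2.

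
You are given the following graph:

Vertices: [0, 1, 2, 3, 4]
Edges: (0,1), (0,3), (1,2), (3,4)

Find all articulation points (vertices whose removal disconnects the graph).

An articulation point is a vertex whose removal disconnects the graph.
Articulation points: [0, 1, 3]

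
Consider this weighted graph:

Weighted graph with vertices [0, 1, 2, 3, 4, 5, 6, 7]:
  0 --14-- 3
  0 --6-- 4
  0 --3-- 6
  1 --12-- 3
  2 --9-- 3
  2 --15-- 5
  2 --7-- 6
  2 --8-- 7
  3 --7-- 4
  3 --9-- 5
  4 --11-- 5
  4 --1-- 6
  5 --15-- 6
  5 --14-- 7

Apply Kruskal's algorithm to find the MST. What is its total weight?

Applying Kruskal's algorithm (sort edges by weight, add if no cycle):
  Add (4,6) w=1
  Add (0,6) w=3
  Skip (0,4) w=6 (creates cycle)
  Add (2,6) w=7
  Add (3,4) w=7
  Add (2,7) w=8
  Skip (2,3) w=9 (creates cycle)
  Add (3,5) w=9
  Skip (4,5) w=11 (creates cycle)
  Add (1,3) w=12
  Skip (0,3) w=14 (creates cycle)
  Skip (5,7) w=14 (creates cycle)
  Skip (2,5) w=15 (creates cycle)
  Skip (5,6) w=15 (creates cycle)
MST weight = 47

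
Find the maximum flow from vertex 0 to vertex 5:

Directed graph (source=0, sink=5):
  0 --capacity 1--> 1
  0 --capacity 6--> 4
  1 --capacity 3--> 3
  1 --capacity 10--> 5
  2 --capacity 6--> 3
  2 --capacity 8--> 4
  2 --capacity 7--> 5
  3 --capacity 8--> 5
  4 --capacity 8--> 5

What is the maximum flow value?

Computing max flow:
  Flow on (0->1): 1/1
  Flow on (0->4): 6/6
  Flow on (1->5): 1/10
  Flow on (4->5): 6/8
Maximum flow = 7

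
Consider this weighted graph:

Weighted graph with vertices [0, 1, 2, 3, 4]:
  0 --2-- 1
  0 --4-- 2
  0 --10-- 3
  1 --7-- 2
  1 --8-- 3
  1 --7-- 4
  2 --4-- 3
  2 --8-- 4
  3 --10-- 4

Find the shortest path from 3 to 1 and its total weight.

Using Dijkstra's algorithm from vertex 3:
Shortest path: 3 -> 1
Total weight: 8 = 8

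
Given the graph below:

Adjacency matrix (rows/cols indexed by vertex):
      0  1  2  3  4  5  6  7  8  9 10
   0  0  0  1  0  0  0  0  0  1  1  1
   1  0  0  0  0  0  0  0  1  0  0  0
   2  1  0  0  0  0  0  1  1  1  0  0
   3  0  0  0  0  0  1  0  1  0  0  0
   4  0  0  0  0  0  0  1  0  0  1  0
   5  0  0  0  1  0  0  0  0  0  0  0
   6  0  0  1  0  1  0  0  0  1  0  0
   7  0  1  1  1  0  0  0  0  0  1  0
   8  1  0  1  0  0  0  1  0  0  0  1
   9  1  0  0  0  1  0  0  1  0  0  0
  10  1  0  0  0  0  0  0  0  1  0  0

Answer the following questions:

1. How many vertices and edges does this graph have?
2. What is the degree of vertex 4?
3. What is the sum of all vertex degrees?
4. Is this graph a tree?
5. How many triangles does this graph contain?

Count: 11 vertices, 15 edges.
Vertex 4 has neighbors [6, 9], degree = 2.
Handshaking lemma: 2 * 15 = 30.
A tree on 11 vertices has 10 edges. This graph has 15 edges (5 extra). Not a tree.
Number of triangles = 3.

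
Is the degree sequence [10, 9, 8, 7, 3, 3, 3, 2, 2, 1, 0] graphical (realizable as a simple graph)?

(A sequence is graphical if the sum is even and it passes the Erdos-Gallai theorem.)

Sum of degrees = 48. Sum is even but fails Erdos-Gallai. The sequence is NOT graphical.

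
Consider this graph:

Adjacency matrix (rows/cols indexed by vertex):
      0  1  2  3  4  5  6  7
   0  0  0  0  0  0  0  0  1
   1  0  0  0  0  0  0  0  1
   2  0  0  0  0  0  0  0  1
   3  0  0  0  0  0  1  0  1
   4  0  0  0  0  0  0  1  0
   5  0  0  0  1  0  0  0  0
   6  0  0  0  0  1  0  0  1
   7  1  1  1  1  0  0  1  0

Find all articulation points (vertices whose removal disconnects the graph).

An articulation point is a vertex whose removal disconnects the graph.
Articulation points: [3, 6, 7]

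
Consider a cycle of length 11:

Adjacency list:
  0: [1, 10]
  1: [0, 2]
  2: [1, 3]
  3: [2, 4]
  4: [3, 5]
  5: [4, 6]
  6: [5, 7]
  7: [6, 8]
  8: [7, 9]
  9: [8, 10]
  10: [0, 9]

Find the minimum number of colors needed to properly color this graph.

This is an odd cycle (C_11). Odd cycles are not bipartite (any 2-coloring forces two adjacent vertices to match), and 3 colors suffice.
Chromatic number = 3.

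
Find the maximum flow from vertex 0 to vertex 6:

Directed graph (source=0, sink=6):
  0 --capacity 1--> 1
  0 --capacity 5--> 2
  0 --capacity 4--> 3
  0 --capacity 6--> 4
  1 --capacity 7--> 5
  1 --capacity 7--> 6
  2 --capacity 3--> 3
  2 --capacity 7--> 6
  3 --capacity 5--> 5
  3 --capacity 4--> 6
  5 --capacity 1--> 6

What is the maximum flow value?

Computing max flow:
  Flow on (0->1): 1/1
  Flow on (0->2): 5/5
  Flow on (0->3): 4/4
  Flow on (1->6): 1/7
  Flow on (2->6): 5/7
  Flow on (3->6): 4/4
Maximum flow = 10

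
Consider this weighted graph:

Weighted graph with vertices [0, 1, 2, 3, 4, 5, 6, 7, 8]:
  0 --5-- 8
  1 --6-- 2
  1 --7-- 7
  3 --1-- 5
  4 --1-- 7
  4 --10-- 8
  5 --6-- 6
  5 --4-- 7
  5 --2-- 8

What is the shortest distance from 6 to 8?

Using Dijkstra's algorithm from vertex 6:
Shortest path: 6 -> 5 -> 8
Total weight: 6 + 2 = 8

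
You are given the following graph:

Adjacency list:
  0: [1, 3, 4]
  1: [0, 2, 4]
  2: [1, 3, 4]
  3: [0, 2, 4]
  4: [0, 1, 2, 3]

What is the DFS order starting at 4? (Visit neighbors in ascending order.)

DFS from vertex 4 (neighbors processed in ascending order):
Visit order: 4, 0, 1, 2, 3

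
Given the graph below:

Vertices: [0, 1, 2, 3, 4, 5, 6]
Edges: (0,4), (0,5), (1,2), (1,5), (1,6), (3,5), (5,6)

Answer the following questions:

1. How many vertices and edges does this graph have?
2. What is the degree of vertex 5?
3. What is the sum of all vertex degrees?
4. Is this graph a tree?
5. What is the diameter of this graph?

Count: 7 vertices, 7 edges.
Vertex 5 has neighbors [0, 1, 3, 6], degree = 4.
Handshaking lemma: 2 * 7 = 14.
A tree on 7 vertices has 6 edges. This graph has 7 edges (1 extra). Not a tree.
Diameter (longest shortest path) = 4.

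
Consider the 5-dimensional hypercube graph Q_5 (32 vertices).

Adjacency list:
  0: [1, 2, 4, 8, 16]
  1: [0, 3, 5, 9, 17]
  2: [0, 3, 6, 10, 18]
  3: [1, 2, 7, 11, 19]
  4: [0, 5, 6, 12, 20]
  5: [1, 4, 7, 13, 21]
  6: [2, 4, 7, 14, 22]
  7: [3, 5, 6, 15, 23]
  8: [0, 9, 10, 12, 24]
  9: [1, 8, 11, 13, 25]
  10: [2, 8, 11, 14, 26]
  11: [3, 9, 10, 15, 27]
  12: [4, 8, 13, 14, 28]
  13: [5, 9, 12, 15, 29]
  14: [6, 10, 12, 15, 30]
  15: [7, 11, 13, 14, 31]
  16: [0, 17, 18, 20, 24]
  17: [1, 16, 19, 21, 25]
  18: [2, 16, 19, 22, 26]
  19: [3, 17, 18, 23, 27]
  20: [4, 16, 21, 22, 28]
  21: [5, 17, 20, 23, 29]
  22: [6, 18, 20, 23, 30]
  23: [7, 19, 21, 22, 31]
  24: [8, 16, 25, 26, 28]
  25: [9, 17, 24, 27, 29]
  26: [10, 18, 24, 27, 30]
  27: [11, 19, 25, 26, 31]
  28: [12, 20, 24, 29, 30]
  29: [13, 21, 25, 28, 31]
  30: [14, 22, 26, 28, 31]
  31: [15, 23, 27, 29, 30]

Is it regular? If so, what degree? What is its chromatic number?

In Q_5, every vertex has exactly 5 neighbors (flip one of 5 bits), so it is 5-regular.
Q_5 is bipartite (partition by bit-parity), so chromatic number = 2.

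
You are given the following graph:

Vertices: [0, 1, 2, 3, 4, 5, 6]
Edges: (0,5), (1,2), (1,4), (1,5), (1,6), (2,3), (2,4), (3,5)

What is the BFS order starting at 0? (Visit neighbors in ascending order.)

BFS from vertex 0 (neighbors processed in ascending order):
Visit order: 0, 5, 1, 3, 2, 4, 6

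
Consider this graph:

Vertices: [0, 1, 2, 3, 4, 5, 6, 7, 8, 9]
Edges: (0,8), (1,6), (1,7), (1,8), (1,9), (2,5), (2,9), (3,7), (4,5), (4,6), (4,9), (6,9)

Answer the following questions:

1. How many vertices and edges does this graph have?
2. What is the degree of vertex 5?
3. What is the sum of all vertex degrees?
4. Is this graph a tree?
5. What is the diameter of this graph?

Count: 10 vertices, 12 edges.
Vertex 5 has neighbors [2, 4], degree = 2.
Handshaking lemma: 2 * 12 = 24.
A tree on 10 vertices has 9 edges. This graph has 12 edges (3 extra). Not a tree.
Diameter (longest shortest path) = 5.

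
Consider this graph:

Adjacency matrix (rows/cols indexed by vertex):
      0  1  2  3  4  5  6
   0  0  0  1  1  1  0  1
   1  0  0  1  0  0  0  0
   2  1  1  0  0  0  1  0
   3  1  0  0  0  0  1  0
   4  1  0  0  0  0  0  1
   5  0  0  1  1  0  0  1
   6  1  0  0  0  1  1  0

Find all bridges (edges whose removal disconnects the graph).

A bridge is an edge whose removal increases the number of connected components.
Bridges found: (1,2)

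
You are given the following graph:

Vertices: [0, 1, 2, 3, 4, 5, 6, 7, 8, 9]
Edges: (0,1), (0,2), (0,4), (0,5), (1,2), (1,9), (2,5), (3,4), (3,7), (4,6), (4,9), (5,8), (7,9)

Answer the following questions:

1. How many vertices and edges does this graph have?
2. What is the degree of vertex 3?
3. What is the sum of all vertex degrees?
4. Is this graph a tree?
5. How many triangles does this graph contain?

Count: 10 vertices, 13 edges.
Vertex 3 has neighbors [4, 7], degree = 2.
Handshaking lemma: 2 * 13 = 26.
A tree on 10 vertices has 9 edges. This graph has 13 edges (4 extra). Not a tree.
Number of triangles = 2.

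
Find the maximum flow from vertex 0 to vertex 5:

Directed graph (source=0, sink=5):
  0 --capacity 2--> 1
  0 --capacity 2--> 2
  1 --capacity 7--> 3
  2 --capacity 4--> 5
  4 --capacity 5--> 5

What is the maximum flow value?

Computing max flow:
  Flow on (0->2): 2/2
  Flow on (2->5): 2/4
Maximum flow = 2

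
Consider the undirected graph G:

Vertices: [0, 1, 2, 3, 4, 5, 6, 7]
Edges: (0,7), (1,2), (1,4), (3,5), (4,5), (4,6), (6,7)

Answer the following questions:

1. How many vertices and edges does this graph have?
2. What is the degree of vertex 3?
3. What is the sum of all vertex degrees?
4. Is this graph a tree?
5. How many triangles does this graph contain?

Count: 8 vertices, 7 edges.
Vertex 3 has neighbors [5], degree = 1.
Handshaking lemma: 2 * 7 = 14.
A graph is a tree iff it is connected and has exactly n-1 edges. This graph is connected (all 8 vertices in one component) and has 8-1 = 7 edges. It is a tree.
Number of triangles = 0.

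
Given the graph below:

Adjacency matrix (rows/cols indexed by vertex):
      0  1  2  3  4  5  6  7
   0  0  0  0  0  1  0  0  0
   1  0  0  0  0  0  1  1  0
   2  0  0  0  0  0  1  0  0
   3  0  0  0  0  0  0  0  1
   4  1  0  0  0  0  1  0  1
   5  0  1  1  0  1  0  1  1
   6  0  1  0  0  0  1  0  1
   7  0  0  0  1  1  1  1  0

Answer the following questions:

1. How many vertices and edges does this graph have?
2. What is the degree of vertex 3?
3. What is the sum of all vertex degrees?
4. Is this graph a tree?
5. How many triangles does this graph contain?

Count: 8 vertices, 10 edges.
Vertex 3 has neighbors [7], degree = 1.
Handshaking lemma: 2 * 10 = 20.
A tree on 8 vertices has 7 edges. This graph has 10 edges (3 extra). Not a tree.
Number of triangles = 3.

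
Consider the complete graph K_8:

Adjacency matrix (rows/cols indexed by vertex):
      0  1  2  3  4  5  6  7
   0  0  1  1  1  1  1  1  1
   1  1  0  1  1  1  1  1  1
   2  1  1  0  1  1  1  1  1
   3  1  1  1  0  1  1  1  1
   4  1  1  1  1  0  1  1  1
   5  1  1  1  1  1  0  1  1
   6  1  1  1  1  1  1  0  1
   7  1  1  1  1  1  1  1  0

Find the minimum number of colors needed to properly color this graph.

In K_8, every vertex is adjacent to every other vertex.
Each vertex needs a unique color.
Chromatic number = 8.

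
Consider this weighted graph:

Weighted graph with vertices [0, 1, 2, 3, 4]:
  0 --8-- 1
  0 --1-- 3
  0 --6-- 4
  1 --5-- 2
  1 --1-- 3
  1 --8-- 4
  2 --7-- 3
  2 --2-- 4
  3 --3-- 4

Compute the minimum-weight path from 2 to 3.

Using Dijkstra's algorithm from vertex 2:
Shortest path: 2 -> 4 -> 3
Total weight: 2 + 3 = 5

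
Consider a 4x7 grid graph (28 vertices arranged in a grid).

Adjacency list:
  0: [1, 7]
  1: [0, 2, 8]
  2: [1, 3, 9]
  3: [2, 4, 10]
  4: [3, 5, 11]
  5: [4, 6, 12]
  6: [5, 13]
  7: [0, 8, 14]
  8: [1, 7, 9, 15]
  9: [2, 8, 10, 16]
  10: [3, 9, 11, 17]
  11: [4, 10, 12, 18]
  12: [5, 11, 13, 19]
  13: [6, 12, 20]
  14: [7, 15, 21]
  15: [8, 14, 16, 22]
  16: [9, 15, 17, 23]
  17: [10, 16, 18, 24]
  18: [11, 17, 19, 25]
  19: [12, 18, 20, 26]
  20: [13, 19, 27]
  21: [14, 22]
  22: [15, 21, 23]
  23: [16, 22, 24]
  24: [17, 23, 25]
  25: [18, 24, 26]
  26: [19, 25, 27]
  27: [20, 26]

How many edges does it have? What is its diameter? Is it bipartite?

A 4x7 grid has 21 vertical edges and 24 horizontal edges.
Total edges = 21 + 24 = 45.
Diameter = (4-1) + (7-1) = 9 (corner to opposite corner).
Grid graphs are bipartite (checkerboard coloring).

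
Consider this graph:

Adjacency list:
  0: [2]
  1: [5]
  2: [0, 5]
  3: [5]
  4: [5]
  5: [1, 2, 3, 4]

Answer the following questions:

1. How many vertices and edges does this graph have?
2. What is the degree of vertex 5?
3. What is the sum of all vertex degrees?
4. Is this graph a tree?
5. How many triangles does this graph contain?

Count: 6 vertices, 5 edges.
Vertex 5 has neighbors [1, 2, 3, 4], degree = 4.
Handshaking lemma: 2 * 5 = 10.
A graph is a tree iff it is connected and has exactly n-1 edges. This graph is connected (all 6 vertices in one component) and has 6-1 = 5 edges. It is a tree.
Number of triangles = 0.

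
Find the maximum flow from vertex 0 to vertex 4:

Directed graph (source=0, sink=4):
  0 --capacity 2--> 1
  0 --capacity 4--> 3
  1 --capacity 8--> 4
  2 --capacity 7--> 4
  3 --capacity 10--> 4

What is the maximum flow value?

Computing max flow:
  Flow on (0->1): 2/2
  Flow on (0->3): 4/4
  Flow on (1->4): 2/8
  Flow on (3->4): 4/10
Maximum flow = 6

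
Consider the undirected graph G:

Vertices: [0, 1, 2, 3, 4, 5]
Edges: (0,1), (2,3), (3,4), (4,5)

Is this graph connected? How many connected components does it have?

Checking connectivity: the graph has 2 connected component(s).
Components: [[0, 1], [2, 3, 4, 5]]. The graph is NOT connected.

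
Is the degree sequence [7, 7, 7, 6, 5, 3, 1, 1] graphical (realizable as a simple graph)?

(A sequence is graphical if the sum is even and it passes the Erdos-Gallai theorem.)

Sum of degrees = 37. Sum is odd, so the sequence is NOT graphical.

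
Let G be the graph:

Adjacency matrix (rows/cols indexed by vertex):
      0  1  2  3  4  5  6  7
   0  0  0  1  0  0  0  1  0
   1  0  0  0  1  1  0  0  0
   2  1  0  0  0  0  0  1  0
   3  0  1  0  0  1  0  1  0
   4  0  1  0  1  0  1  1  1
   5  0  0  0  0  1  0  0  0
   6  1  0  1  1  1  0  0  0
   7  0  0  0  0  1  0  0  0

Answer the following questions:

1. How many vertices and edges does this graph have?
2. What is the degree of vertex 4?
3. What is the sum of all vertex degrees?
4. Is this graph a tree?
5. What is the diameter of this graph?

Count: 8 vertices, 10 edges.
Vertex 4 has neighbors [1, 3, 5, 6, 7], degree = 5.
Handshaking lemma: 2 * 10 = 20.
A tree on 8 vertices has 7 edges. This graph has 10 edges (3 extra). Not a tree.
Diameter (longest shortest path) = 3.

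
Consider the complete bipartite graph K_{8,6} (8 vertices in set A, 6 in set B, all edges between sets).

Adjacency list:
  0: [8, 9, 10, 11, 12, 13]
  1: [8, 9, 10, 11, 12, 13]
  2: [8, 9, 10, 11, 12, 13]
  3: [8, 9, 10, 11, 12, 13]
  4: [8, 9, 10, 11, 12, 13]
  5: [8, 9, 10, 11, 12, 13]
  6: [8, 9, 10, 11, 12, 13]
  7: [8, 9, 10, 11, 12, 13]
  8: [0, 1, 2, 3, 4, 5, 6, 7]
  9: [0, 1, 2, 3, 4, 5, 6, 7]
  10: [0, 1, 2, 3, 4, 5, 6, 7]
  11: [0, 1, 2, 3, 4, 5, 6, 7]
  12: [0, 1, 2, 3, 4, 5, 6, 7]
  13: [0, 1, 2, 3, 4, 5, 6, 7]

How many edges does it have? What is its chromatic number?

K_{8,6} has 8 * 6 = 48 edges.
Bipartite graphs have chromatic number 2 (color each partition differently).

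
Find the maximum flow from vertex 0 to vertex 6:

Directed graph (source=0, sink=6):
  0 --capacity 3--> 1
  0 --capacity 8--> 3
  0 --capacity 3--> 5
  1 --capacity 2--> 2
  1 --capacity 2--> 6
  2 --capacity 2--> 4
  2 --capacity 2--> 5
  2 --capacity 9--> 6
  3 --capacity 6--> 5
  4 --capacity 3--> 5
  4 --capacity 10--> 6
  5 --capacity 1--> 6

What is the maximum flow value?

Computing max flow:
  Flow on (0->1): 3/3
  Flow on (0->3): 1/8
  Flow on (1->2): 1/2
  Flow on (1->6): 2/2
  Flow on (2->6): 1/9
  Flow on (3->5): 1/6
  Flow on (5->6): 1/1
Maximum flow = 4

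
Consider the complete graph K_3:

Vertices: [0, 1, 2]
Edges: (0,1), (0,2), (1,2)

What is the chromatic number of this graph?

In K_3, every vertex is adjacent to every other vertex.
Each vertex needs a unique color.
Chromatic number = 3.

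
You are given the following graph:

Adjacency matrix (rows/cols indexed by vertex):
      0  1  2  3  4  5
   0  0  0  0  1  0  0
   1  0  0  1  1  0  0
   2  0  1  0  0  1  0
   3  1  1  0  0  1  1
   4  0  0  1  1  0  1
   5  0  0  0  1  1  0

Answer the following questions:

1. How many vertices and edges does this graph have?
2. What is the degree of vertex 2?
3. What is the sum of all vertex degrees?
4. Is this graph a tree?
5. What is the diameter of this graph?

Count: 6 vertices, 7 edges.
Vertex 2 has neighbors [1, 4], degree = 2.
Handshaking lemma: 2 * 7 = 14.
A tree on 6 vertices has 5 edges. This graph has 7 edges (2 extra). Not a tree.
Diameter (longest shortest path) = 3.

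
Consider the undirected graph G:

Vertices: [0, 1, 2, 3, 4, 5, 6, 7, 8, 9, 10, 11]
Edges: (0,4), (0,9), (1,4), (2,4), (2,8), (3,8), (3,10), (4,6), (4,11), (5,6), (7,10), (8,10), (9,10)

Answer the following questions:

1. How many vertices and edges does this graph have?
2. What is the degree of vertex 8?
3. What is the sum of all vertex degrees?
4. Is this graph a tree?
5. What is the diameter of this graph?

Count: 12 vertices, 13 edges.
Vertex 8 has neighbors [2, 3, 10], degree = 3.
Handshaking lemma: 2 * 13 = 26.
A tree on 12 vertices has 11 edges. This graph has 13 edges (2 extra). Not a tree.
Diameter (longest shortest path) = 6.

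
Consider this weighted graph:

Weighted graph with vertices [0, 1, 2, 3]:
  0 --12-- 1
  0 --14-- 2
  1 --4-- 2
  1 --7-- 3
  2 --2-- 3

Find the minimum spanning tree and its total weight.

Applying Kruskal's algorithm (sort edges by weight, add if no cycle):
  Add (2,3) w=2
  Add (1,2) w=4
  Skip (1,3) w=7 (creates cycle)
  Add (0,1) w=12
  Skip (0,2) w=14 (creates cycle)
MST weight = 18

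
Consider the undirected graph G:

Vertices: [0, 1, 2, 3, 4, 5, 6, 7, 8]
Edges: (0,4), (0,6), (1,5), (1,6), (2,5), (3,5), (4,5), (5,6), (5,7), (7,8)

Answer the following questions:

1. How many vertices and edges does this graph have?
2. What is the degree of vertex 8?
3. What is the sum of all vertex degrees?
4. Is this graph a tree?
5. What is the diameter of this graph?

Count: 9 vertices, 10 edges.
Vertex 8 has neighbors [7], degree = 1.
Handshaking lemma: 2 * 10 = 20.
A tree on 9 vertices has 8 edges. This graph has 10 edges (2 extra). Not a tree.
Diameter (longest shortest path) = 4.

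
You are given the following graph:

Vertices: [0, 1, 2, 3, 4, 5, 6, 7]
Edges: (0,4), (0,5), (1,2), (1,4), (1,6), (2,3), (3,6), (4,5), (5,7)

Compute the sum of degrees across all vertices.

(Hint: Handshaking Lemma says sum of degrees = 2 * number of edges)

Count edges: 9 edges.
By Handshaking Lemma: sum of degrees = 2 * 9 = 18.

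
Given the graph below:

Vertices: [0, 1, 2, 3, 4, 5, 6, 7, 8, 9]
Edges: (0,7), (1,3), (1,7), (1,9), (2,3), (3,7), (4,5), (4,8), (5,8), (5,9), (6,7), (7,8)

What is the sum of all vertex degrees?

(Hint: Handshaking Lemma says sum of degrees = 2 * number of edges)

Count edges: 12 edges.
By Handshaking Lemma: sum of degrees = 2 * 12 = 24.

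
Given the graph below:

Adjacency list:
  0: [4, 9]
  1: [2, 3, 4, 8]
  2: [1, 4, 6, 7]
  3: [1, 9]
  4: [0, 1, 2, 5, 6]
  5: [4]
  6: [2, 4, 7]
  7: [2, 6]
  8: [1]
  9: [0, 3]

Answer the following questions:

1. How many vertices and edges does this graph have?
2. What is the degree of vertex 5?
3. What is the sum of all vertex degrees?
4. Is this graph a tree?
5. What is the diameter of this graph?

Count: 10 vertices, 13 edges.
Vertex 5 has neighbors [4], degree = 1.
Handshaking lemma: 2 * 13 = 26.
A tree on 10 vertices has 9 edges. This graph has 13 edges (4 extra). Not a tree.
Diameter (longest shortest path) = 4.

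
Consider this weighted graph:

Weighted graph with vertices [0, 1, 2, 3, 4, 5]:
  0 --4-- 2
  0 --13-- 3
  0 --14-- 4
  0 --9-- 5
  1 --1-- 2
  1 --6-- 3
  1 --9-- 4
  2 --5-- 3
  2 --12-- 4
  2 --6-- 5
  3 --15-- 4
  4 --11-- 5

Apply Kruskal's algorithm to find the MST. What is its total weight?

Applying Kruskal's algorithm (sort edges by weight, add if no cycle):
  Add (1,2) w=1
  Add (0,2) w=4
  Add (2,3) w=5
  Skip (1,3) w=6 (creates cycle)
  Add (2,5) w=6
  Skip (0,5) w=9 (creates cycle)
  Add (1,4) w=9
  Skip (4,5) w=11 (creates cycle)
  Skip (2,4) w=12 (creates cycle)
  Skip (0,3) w=13 (creates cycle)
  Skip (0,4) w=14 (creates cycle)
  Skip (3,4) w=15 (creates cycle)
MST weight = 25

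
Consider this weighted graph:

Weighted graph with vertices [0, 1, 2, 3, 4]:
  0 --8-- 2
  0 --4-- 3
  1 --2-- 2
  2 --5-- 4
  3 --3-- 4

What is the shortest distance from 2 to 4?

Using Dijkstra's algorithm from vertex 2:
Shortest path: 2 -> 4
Total weight: 5 = 5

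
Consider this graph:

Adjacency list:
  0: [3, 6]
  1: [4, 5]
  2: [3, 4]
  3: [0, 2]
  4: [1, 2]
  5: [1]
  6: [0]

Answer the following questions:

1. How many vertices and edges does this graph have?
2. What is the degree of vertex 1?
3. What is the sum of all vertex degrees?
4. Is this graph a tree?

Count: 7 vertices, 6 edges.
Vertex 1 has neighbors [4, 5], degree = 2.
Handshaking lemma: 2 * 6 = 12.
A graph is a tree iff it is connected and has exactly n-1 edges. This graph is connected (all 7 vertices in one component) and has 7-1 = 6 edges. It is a tree.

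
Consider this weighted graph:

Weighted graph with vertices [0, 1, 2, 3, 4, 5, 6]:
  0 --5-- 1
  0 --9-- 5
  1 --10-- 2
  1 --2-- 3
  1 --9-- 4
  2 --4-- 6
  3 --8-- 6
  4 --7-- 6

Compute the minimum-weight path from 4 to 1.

Using Dijkstra's algorithm from vertex 4:
Shortest path: 4 -> 1
Total weight: 9 = 9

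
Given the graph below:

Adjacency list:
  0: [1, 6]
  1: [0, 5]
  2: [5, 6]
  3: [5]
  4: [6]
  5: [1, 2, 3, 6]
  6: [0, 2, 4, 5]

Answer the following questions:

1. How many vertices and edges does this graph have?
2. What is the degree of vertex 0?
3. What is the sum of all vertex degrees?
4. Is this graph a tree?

Count: 7 vertices, 8 edges.
Vertex 0 has neighbors [1, 6], degree = 2.
Handshaking lemma: 2 * 8 = 16.
A tree on 7 vertices has 6 edges. This graph has 8 edges (2 extra). Not a tree.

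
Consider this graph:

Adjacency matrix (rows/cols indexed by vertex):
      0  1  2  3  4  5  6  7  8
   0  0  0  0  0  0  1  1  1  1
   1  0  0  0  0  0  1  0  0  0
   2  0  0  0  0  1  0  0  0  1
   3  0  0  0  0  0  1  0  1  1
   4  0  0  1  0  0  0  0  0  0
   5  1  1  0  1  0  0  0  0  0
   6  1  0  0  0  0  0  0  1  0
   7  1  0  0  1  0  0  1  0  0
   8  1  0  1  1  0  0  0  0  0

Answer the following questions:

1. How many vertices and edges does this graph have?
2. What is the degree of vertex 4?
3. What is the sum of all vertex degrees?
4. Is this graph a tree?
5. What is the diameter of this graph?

Count: 9 vertices, 11 edges.
Vertex 4 has neighbors [2], degree = 1.
Handshaking lemma: 2 * 11 = 22.
A tree on 9 vertices has 8 edges. This graph has 11 edges (3 extra). Not a tree.
Diameter (longest shortest path) = 5.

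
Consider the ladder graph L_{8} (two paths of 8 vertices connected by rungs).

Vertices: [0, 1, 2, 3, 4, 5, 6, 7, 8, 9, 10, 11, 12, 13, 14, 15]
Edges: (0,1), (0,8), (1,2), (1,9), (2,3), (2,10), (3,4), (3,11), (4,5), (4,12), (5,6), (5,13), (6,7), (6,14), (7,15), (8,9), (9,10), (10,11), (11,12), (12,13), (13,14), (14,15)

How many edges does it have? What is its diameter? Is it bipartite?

Ladder graph L_{8}: 8 rungs + 2 * (8-1) path edges = 8 + 14 = 22 edges.
Diameter = 8.
Ladder graphs are bipartite (alternating coloring along each path).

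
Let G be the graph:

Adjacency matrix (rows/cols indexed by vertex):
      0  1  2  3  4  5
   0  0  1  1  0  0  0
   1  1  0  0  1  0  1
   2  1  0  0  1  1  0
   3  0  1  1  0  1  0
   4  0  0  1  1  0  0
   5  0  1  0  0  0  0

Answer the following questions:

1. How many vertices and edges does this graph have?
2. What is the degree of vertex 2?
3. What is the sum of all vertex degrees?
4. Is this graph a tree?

Count: 6 vertices, 7 edges.
Vertex 2 has neighbors [0, 3, 4], degree = 3.
Handshaking lemma: 2 * 7 = 14.
A tree on 6 vertices has 5 edges. This graph has 7 edges (2 extra). Not a tree.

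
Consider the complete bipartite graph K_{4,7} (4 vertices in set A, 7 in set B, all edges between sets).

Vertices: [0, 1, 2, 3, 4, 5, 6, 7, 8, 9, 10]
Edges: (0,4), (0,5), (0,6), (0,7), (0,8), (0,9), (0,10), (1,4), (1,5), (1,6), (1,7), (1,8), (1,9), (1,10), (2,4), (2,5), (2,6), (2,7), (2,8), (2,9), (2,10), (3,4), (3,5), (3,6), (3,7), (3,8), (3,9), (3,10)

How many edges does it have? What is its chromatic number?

K_{4,7} has 4 * 7 = 28 edges.
Bipartite graphs have chromatic number 2 (color each partition differently).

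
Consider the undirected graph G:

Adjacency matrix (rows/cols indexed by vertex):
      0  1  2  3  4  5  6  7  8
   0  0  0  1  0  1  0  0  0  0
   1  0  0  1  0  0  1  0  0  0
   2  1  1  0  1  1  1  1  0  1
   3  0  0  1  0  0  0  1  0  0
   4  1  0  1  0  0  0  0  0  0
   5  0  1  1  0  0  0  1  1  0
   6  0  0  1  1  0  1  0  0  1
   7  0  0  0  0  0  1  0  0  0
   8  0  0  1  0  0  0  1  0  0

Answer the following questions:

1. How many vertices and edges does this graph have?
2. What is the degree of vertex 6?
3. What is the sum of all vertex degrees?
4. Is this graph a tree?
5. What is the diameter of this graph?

Count: 9 vertices, 13 edges.
Vertex 6 has neighbors [2, 3, 5, 8], degree = 4.
Handshaking lemma: 2 * 13 = 26.
A tree on 9 vertices has 8 edges. This graph has 13 edges (5 extra). Not a tree.
Diameter (longest shortest path) = 3.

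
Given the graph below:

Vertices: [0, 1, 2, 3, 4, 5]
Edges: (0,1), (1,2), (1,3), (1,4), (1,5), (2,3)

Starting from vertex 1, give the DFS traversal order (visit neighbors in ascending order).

DFS from vertex 1 (neighbors processed in ascending order):
Visit order: 1, 0, 2, 3, 4, 5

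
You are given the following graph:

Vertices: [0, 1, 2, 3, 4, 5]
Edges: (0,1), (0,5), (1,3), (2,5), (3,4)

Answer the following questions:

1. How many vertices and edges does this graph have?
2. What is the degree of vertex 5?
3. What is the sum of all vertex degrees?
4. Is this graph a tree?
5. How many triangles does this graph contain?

Count: 6 vertices, 5 edges.
Vertex 5 has neighbors [0, 2], degree = 2.
Handshaking lemma: 2 * 5 = 10.
A graph is a tree iff it is connected and has exactly n-1 edges. This graph is connected (all 6 vertices in one component) and has 6-1 = 5 edges. It is a tree.
Number of triangles = 0.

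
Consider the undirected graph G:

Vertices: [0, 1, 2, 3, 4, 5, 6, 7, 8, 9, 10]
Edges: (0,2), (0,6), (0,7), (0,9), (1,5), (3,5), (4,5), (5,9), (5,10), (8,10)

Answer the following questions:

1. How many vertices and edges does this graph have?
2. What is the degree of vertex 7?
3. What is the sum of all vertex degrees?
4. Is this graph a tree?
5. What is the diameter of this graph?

Count: 11 vertices, 10 edges.
Vertex 7 has neighbors [0], degree = 1.
Handshaking lemma: 2 * 10 = 20.
A graph is a tree iff it is connected and has exactly n-1 edges. This graph is connected (all 11 vertices in one component) and has 11-1 = 10 edges. It is a tree.
Diameter (longest shortest path) = 5.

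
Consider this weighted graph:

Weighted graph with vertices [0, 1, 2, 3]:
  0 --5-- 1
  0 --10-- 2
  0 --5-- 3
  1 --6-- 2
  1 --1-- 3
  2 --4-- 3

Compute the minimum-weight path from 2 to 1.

Using Dijkstra's algorithm from vertex 2:
Shortest path: 2 -> 3 -> 1
Total weight: 4 + 1 = 5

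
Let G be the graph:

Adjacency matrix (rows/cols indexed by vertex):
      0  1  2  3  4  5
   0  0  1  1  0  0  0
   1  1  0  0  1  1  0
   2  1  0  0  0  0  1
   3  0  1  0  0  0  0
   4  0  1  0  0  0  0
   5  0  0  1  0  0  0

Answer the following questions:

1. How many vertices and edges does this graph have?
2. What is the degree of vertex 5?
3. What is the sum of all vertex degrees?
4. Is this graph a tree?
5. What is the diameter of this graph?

Count: 6 vertices, 5 edges.
Vertex 5 has neighbors [2], degree = 1.
Handshaking lemma: 2 * 5 = 10.
A graph is a tree iff it is connected and has exactly n-1 edges. This graph is connected (all 6 vertices in one component) and has 6-1 = 5 edges. It is a tree.
Diameter (longest shortest path) = 4.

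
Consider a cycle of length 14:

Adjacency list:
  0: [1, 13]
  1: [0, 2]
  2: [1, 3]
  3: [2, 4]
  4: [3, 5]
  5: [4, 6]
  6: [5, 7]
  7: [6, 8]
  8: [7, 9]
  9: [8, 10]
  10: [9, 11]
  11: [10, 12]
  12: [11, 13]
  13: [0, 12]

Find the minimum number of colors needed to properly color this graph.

This is an even cycle (C_14). Even cycles are bipartite.
Chromatic number = 2.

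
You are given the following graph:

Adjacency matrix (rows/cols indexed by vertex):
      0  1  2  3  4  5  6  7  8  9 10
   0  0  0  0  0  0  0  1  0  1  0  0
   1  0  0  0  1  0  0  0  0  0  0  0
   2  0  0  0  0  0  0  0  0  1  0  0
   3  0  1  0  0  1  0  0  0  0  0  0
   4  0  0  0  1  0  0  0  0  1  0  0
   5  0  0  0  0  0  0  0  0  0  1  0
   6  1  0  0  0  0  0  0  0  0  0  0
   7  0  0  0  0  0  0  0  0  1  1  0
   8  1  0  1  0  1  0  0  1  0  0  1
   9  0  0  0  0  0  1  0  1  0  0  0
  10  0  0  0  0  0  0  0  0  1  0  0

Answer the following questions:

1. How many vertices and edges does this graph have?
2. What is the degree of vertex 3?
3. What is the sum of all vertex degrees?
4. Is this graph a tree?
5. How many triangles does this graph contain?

Count: 11 vertices, 10 edges.
Vertex 3 has neighbors [1, 4], degree = 2.
Handshaking lemma: 2 * 10 = 20.
A graph is a tree iff it is connected and has exactly n-1 edges. This graph is connected (all 11 vertices in one component) and has 11-1 = 10 edges. It is a tree.
Number of triangles = 0.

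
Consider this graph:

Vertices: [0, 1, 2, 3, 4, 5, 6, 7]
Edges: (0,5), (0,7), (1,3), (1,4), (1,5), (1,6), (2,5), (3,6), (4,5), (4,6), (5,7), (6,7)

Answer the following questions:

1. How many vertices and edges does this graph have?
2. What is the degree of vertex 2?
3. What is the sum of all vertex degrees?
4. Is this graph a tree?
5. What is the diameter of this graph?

Count: 8 vertices, 12 edges.
Vertex 2 has neighbors [5], degree = 1.
Handshaking lemma: 2 * 12 = 24.
A tree on 8 vertices has 7 edges. This graph has 12 edges (5 extra). Not a tree.
Diameter (longest shortest path) = 3.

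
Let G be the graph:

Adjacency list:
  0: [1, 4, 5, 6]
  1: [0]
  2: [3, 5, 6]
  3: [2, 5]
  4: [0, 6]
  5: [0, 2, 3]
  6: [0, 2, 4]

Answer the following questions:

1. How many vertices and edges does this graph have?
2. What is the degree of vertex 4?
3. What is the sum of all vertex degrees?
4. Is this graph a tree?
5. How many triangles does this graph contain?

Count: 7 vertices, 9 edges.
Vertex 4 has neighbors [0, 6], degree = 2.
Handshaking lemma: 2 * 9 = 18.
A tree on 7 vertices has 6 edges. This graph has 9 edges (3 extra). Not a tree.
Number of triangles = 2.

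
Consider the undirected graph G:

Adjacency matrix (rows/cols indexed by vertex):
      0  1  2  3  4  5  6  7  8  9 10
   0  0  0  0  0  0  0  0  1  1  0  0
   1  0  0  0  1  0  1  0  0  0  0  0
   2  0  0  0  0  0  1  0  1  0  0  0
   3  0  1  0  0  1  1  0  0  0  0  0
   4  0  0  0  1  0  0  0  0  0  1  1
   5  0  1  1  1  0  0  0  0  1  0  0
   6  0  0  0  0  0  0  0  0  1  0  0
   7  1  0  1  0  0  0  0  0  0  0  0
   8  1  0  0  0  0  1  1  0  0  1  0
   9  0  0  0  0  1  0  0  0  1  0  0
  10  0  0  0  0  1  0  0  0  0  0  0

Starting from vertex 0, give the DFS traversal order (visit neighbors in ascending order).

DFS from vertex 0 (neighbors processed in ascending order):
Visit order: 0, 7, 2, 5, 1, 3, 4, 9, 8, 6, 10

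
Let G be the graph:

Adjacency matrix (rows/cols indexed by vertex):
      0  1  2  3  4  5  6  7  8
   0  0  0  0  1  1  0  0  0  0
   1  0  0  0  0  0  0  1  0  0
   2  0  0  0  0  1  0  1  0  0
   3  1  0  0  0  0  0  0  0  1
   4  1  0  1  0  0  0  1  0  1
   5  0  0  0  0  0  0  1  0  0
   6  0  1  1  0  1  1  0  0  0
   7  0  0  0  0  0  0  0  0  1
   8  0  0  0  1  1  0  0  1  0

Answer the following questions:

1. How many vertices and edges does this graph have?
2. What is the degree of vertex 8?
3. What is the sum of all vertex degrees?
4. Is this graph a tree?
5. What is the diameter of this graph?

Count: 9 vertices, 10 edges.
Vertex 8 has neighbors [3, 4, 7], degree = 3.
Handshaking lemma: 2 * 10 = 20.
A tree on 9 vertices has 8 edges. This graph has 10 edges (2 extra). Not a tree.
Diameter (longest shortest path) = 4.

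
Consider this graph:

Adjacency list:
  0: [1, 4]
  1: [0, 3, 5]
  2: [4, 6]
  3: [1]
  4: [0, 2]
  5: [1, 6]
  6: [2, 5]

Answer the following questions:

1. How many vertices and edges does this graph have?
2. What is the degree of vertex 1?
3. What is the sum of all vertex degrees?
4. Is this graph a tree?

Count: 7 vertices, 7 edges.
Vertex 1 has neighbors [0, 3, 5], degree = 3.
Handshaking lemma: 2 * 7 = 14.
A tree on 7 vertices has 6 edges. This graph has 7 edges (1 extra). Not a tree.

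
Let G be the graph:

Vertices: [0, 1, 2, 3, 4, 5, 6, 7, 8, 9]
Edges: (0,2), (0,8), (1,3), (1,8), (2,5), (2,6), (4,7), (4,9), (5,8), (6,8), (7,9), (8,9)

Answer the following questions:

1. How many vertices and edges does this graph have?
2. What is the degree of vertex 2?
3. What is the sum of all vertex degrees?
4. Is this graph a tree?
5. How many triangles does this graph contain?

Count: 10 vertices, 12 edges.
Vertex 2 has neighbors [0, 5, 6], degree = 3.
Handshaking lemma: 2 * 12 = 24.
A tree on 10 vertices has 9 edges. This graph has 12 edges (3 extra). Not a tree.
Number of triangles = 1.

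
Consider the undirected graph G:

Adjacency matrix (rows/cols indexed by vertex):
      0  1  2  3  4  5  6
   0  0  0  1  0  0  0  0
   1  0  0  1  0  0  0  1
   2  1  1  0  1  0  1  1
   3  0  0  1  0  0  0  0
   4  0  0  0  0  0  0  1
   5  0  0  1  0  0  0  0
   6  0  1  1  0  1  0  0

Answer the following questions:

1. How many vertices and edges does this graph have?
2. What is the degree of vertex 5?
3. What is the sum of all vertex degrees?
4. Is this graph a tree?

Count: 7 vertices, 7 edges.
Vertex 5 has neighbors [2], degree = 1.
Handshaking lemma: 2 * 7 = 14.
A tree on 7 vertices has 6 edges. This graph has 7 edges (1 extra). Not a tree.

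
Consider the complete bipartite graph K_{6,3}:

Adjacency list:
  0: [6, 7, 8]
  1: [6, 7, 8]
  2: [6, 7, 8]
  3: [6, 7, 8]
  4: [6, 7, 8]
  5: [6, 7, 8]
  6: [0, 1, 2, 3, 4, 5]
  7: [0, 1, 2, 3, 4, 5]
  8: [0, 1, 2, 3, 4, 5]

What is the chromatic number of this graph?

K_{6,3} is bipartite: vertices split into two independent sets of size 6 and 3.
Color one set 0, the other 1. No adjacent vertices share a color.
Chromatic number = 2.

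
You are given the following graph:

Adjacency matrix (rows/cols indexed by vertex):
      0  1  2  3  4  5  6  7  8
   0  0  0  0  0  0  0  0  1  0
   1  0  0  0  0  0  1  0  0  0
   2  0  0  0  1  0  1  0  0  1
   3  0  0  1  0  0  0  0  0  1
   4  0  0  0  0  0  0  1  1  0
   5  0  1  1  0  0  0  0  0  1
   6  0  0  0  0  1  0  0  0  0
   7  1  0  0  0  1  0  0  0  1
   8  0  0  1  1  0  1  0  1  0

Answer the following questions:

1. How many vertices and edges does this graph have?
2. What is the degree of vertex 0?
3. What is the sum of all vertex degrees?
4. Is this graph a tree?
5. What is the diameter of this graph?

Count: 9 vertices, 10 edges.
Vertex 0 has neighbors [7], degree = 1.
Handshaking lemma: 2 * 10 = 20.
A tree on 9 vertices has 8 edges. This graph has 10 edges (2 extra). Not a tree.
Diameter (longest shortest path) = 5.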